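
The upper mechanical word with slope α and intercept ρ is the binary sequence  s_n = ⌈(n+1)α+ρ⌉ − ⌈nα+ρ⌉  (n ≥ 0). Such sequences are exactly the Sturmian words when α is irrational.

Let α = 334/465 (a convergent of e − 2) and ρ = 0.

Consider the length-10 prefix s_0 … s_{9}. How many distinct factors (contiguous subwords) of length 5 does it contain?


t_n = ⌈(n·334)/465⌉ for n = 0 … 10:
  n=0…9: ⌈0/465⌉=0 ⌈334/465⌉=1 ⌈668/465⌉=2 ⌈1002/465⌉=3 ⌈1336/465⌉=3 ⌈1670/465⌉=4 ⌈2004/465⌉=5 ⌈2338/465⌉=6 ⌈2672/465⌉=6 ⌈3006/465⌉=7
  n=10: ⌈3340/465⌉=8
s_n = t_(n+1) − t_n for n = 0 … 9 gives
prefix = 1110111011
slide a length-5 window over [0..4] … [5..9] (6 windows); first occurrence of each distinct factor:
  [  0..  4] 11101
  [  1..  5] 11011
  [  2..  6] 10111
  [  3..  7] 01110
  (the other 2 windows repeat one of these)
distinct factors: {01110, 10111, 11011, 11101}
count = 4  (Sturmian bound for length 5 is 6)

4


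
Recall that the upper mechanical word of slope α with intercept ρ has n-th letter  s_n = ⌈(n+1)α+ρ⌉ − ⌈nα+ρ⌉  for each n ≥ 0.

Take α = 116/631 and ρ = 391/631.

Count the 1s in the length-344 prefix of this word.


63

#1s = Σ_{n=0}^{343} s_n = Σ_{n=0}^{343} (⌈(n+1)α+ρ⌉ − ⌈nα+ρ⌉)
the sum telescopes: every ⌈nα+ρ⌉ with 0 < n < 344 appears once with + and once with −, leaving ⌈344α+ρ⌉ − ⌈0·α+ρ⌉
344α + ρ = (344·116 + 391) / 631 = 40295/631
ρ = 391/631
⌈40295/631⌉ = 64,  ⌈391/631⌉ = 1
#1s = 64 − 1 = 63


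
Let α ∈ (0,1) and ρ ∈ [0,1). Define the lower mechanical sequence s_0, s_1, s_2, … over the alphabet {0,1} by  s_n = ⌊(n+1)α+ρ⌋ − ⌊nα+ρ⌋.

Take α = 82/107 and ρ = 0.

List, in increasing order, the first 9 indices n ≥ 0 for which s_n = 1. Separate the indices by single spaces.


1 2 3 5 6 7 9 10 11

n=0: ⌊82/107⌋−⌊0/107⌋ = 0−0 = 0
n=1: ⌊164/107⌋−⌊82/107⌋ = 1−0 = 1  ← one
n=2: ⌊246/107⌋−⌊164/107⌋ = 2−1 = 1  ← one
n=3: ⌊328/107⌋−⌊246/107⌋ = 3−2 = 1  ← one
n=4: ⌊410/107⌋−⌊328/107⌋ = 3−3 = 0
n=5: ⌊492/107⌋−⌊410/107⌋ = 4−3 = 1  ← one
n=6: ⌊574/107⌋−⌊492/107⌋ = 5−4 = 1  ← one
n=7: ⌊656/107⌋−⌊574/107⌋ = 6−5 = 1  ← one
n=8: ⌊738/107⌋−⌊656/107⌋ = 6−6 = 0
n=9: ⌊820/107⌋−⌊738/107⌋ = 7−6 = 1  ← one
n=10: ⌊902/107⌋−⌊820/107⌋ = 8−7 = 1  ← one
n=11: ⌊984/107⌋−⌊902/107⌋ = 9−8 = 1  ← one
positions of the first 9 ones: 1 2 3 5 6 7 9 10 11


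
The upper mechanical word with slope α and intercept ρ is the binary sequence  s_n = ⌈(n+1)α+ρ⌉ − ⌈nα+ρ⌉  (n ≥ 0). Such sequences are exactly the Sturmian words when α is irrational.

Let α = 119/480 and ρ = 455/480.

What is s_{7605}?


0

(n+1)α + ρ = (7606·119 + 455) / 480 = 905569/480
nα + ρ     = (7605·119 + 455) / 480 = 905450/480
⌈905569/480⌉ = 1887,  ⌈905450/480⌉ = 1887
s_{7605} = 1887 − 1887 = 0


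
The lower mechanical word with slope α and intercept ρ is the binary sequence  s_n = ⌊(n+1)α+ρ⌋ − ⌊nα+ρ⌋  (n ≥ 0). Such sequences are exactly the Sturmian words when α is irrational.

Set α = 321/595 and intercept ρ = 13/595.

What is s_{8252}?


(n+1)α + ρ = (8253·321 + 13) / 595 = 2649226/595
nα + ρ     = (8252·321 + 13) / 595 = 2648905/595
⌊2649226/595⌋ = 4452,  ⌊2648905/595⌋ = 4451
s_{8252} = 4452 − 4451 = 1

1


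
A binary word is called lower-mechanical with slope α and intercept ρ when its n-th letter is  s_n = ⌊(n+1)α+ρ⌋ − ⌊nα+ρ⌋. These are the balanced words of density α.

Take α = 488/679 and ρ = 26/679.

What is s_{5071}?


1

(n+1)α + ρ = (5072·488 + 26) / 679 = 2475162/679
nα + ρ     = (5071·488 + 26) / 679 = 2474674/679
⌊2475162/679⌋ = 3645,  ⌊2474674/679⌋ = 3644
s_{5071} = 3645 − 3644 = 1


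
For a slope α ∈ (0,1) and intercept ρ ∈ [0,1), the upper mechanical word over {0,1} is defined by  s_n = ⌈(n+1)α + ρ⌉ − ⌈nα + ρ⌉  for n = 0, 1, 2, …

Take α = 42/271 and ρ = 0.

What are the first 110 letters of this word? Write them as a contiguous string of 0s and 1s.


10000010000010000001000001000000100000100000010000010000001000001000001000000100000100000010000010000001000001

n=0: ⌈(1·42)/271⌉ − ⌈(0·42)/271⌉ = ⌈42/271⌉ − ⌈0/271⌉ = 1 − 0 = 1
n=1: ⌈(2·42)/271⌉ − ⌈(1·42)/271⌉ = ⌈84/271⌉ − ⌈42/271⌉ = 1 − 1 = 0
n=2: ⌈(3·42)/271⌉ − ⌈(2·42)/271⌉ = ⌈126/271⌉ − ⌈84/271⌉ = 1 − 1 = 0
n=3: ⌈(4·42)/271⌉ − ⌈(3·42)/271⌉ = ⌈168/271⌉ − ⌈126/271⌉ = 1 − 1 = 0
n=4: ⌈(5·42)/271⌉ − ⌈(4·42)/271⌉ = ⌈210/271⌉ − ⌈168/271⌉ = 1 − 1 = 0
n=5: ⌈(6·42)/271⌉ − ⌈(5·42)/271⌉ = ⌈252/271⌉ − ⌈210/271⌉ = 1 − 1 = 0
n=6: ⌈(7·42)/271⌉ − ⌈(6·42)/271⌉ = ⌈294/271⌉ − ⌈252/271⌉ = 2 − 1 = 1
n=7: ⌈(8·42)/271⌉ − ⌈(7·42)/271⌉ = ⌈336/271⌉ − ⌈294/271⌉ = 2 − 2 = 0
n=8: ⌈(9·42)/271⌉ − ⌈(8·42)/271⌉ = ⌈378/271⌉ − ⌈336/271⌉ = 2 − 2 = 0
n=9: ⌈(10·42)/271⌉ − ⌈(9·42)/271⌉ = ⌈420/271⌉ − ⌈378/271⌉ = 2 − 2 = 0
n=10: ⌈(11·42)/271⌉ − ⌈(10·42)/271⌉ = ⌈462/271⌉ − ⌈420/271⌉ = 2 − 2 = 0
n=11: ⌈(12·42)/271⌉ − ⌈(11·42)/271⌉ = ⌈504/271⌉ − ⌈462/271⌉ = 2 − 2 = 0
n=12: ⌈(13·42)/271⌉ − ⌈(12·42)/271⌉ = ⌈546/271⌉ − ⌈504/271⌉ = 3 − 2 = 1
n=13: ⌈(14·42)/271⌉ − ⌈(13·42)/271⌉ = ⌈588/271⌉ − ⌈546/271⌉ = 3 − 3 = 0
n=14: ⌈(15·42)/271⌉ − ⌈(14·42)/271⌉ = ⌈630/271⌉ − ⌈588/271⌉ = 3 − 3 = 0
n=15: ⌈(16·42)/271⌉ − ⌈(15·42)/271⌉ = ⌈672/271⌉ − ⌈630/271⌉ = 3 − 3 = 0
n=16: ⌈(17·42)/271⌉ − ⌈(16·42)/271⌉ = ⌈714/271⌉ − ⌈672/271⌉ = 3 − 3 = 0
n=17: ⌈(18·42)/271⌉ − ⌈(17·42)/271⌉ = ⌈756/271⌉ − ⌈714/271⌉ = 3 − 3 = 0
n=18: ⌈(19·42)/271⌉ − ⌈(18·42)/271⌉ = ⌈798/271⌉ − ⌈756/271⌉ = 3 − 3 = 0
n=19: ⌈(20·42)/271⌉ − ⌈(19·42)/271⌉ = ⌈840/271⌉ − ⌈798/271⌉ = 4 − 3 = 1
n=20: ⌈(21·42)/271⌉ − ⌈(20·42)/271⌉ = ⌈882/271⌉ − ⌈840/271⌉ = 4 − 4 = 0
n=21: ⌈(22·42)/271⌉ − ⌈(21·42)/271⌉ = ⌈924/271⌉ − ⌈882/271⌉ = 4 − 4 = 0
n=22: ⌈(23·42)/271⌉ − ⌈(22·42)/271⌉ = ⌈966/271⌉ − ⌈924/271⌉ = 4 − 4 = 0
n=23: ⌈(24·42)/271⌉ − ⌈(23·42)/271⌉ = ⌈1008/271⌉ − ⌈966/271⌉ = 4 − 4 = 0
n=24: ⌈(25·42)/271⌉ − ⌈(24·42)/271⌉ = ⌈1050/271⌉ − ⌈1008/271⌉ = 4 − 4 = 0
n=25: ⌈(26·42)/271⌉ − ⌈(25·42)/271⌉ = ⌈1092/271⌉ − ⌈1050/271⌉ = 5 − 4 = 1
n=26: ⌈(27·42)/271⌉ − ⌈(26·42)/271⌉ = ⌈1134/271⌉ − ⌈1092/271⌉ = 5 − 5 = 0
n=27: ⌈(28·42)/271⌉ − ⌈(27·42)/271⌉ = ⌈1176/271⌉ − ⌈1134/271⌉ = 5 − 5 = 0
n=28: ⌈(29·42)/271⌉ − ⌈(28·42)/271⌉ = ⌈1218/271⌉ − ⌈1176/271⌉ = 5 − 5 = 0
n=29: ⌈(30·42)/271⌉ − ⌈(29·42)/271⌉ = ⌈1260/271⌉ − ⌈1218/271⌉ = 5 − 5 = 0
n=30: ⌈(31·42)/271⌉ − ⌈(30·42)/271⌉ = ⌈1302/271⌉ − ⌈1260/271⌉ = 5 − 5 = 0
n=31: ⌈(32·42)/271⌉ − ⌈(31·42)/271⌉ = ⌈1344/271⌉ − ⌈1302/271⌉ = 5 − 5 = 0
n=32: ⌈(33·42)/271⌉ − ⌈(32·42)/271⌉ = ⌈1386/271⌉ − ⌈1344/271⌉ = 6 − 5 = 1
n=33: ⌈(34·42)/271⌉ − ⌈(33·42)/271⌉ = ⌈1428/271⌉ − ⌈1386/271⌉ = 6 − 6 = 0
n=34: ⌈(35·42)/271⌉ − ⌈(34·42)/271⌉ = ⌈1470/271⌉ − ⌈1428/271⌉ = 6 − 6 = 0
n=35: ⌈(36·42)/271⌉ − ⌈(35·42)/271⌉ = ⌈1512/271⌉ − ⌈1470/271⌉ = 6 − 6 = 0
n=36: ⌈(37·42)/271⌉ − ⌈(36·42)/271⌉ = ⌈1554/271⌉ − ⌈1512/271⌉ = 6 − 6 = 0
n=37: ⌈(38·42)/271⌉ − ⌈(37·42)/271⌉ = ⌈1596/271⌉ − ⌈1554/271⌉ = 6 − 6 = 0
n=38: ⌈(39·42)/271⌉ − ⌈(38·42)/271⌉ = ⌈1638/271⌉ − ⌈1596/271⌉ = 7 − 6 = 1
n=39: ⌈(40·42)/271⌉ − ⌈(39·42)/271⌉ = ⌈1680/271⌉ − ⌈1638/271⌉ = 7 − 7 = 0
n=40: ⌈(41·42)/271⌉ − ⌈(40·42)/271⌉ = ⌈1722/271⌉ − ⌈1680/271⌉ = 7 − 7 = 0
n=41: ⌈(42·42)/271⌉ − ⌈(41·42)/271⌉ = ⌈1764/271⌉ − ⌈1722/271⌉ = 7 − 7 = 0
n=42: ⌈(43·42)/271⌉ − ⌈(42·42)/271⌉ = ⌈1806/271⌉ − ⌈1764/271⌉ = 7 − 7 = 0
n=43: ⌈(44·42)/271⌉ − ⌈(43·42)/271⌉ = ⌈1848/271⌉ − ⌈1806/271⌉ = 7 − 7 = 0
n=44: ⌈(45·42)/271⌉ − ⌈(44·42)/271⌉ = ⌈1890/271⌉ − ⌈1848/271⌉ = 7 − 7 = 0
n=45: ⌈(46·42)/271⌉ − ⌈(45·42)/271⌉ = ⌈1932/271⌉ − ⌈1890/271⌉ = 8 − 7 = 1
n=46: ⌈(47·42)/271⌉ − ⌈(46·42)/271⌉ = ⌈1974/271⌉ − ⌈1932/271⌉ = 8 − 8 = 0
n=47: ⌈(48·42)/271⌉ − ⌈(47·42)/271⌉ = ⌈2016/271⌉ − ⌈1974/271⌉ = 8 − 8 = 0
n=48: ⌈(49·42)/271⌉ − ⌈(48·42)/271⌉ = ⌈2058/271⌉ − ⌈2016/271⌉ = 8 − 8 = 0
n=49: ⌈(50·42)/271⌉ − ⌈(49·42)/271⌉ = ⌈2100/271⌉ − ⌈2058/271⌉ = 8 − 8 = 0
n=50: ⌈(51·42)/271⌉ − ⌈(50·42)/271⌉ = ⌈2142/271⌉ − ⌈2100/271⌉ = 8 − 8 = 0
n=51: ⌈(52·42)/271⌉ − ⌈(51·42)/271⌉ = ⌈2184/271⌉ − ⌈2142/271⌉ = 9 − 8 = 1
n=52: ⌈(53·42)/271⌉ − ⌈(52·42)/271⌉ = ⌈2226/271⌉ − ⌈2184/271⌉ = 9 − 9 = 0
n=53: ⌈(54·42)/271⌉ − ⌈(53·42)/271⌉ = ⌈2268/271⌉ − ⌈2226/271⌉ = 9 − 9 = 0
n=54: ⌈(55·42)/271⌉ − ⌈(54·42)/271⌉ = ⌈2310/271⌉ − ⌈2268/271⌉ = 9 − 9 = 0
n=55: ⌈(56·42)/271⌉ − ⌈(55·42)/271⌉ = ⌈2352/271⌉ − ⌈2310/271⌉ = 9 − 9 = 0
n=56: ⌈(57·42)/271⌉ − ⌈(56·42)/271⌉ = ⌈2394/271⌉ − ⌈2352/271⌉ = 9 − 9 = 0
n=57: ⌈(58·42)/271⌉ − ⌈(57·42)/271⌉ = ⌈2436/271⌉ − ⌈2394/271⌉ = 9 − 9 = 0
n=58: ⌈(59·42)/271⌉ − ⌈(58·42)/271⌉ = ⌈2478/271⌉ − ⌈2436/271⌉ = 10 − 9 = 1
n=59: ⌈(60·42)/271⌉ − ⌈(59·42)/271⌉ = ⌈2520/271⌉ − ⌈2478/271⌉ = 10 − 10 = 0
n=60: ⌈(61·42)/271⌉ − ⌈(60·42)/271⌉ = ⌈2562/271⌉ − ⌈2520/271⌉ = 10 − 10 = 0
n=61: ⌈(62·42)/271⌉ − ⌈(61·42)/271⌉ = ⌈2604/271⌉ − ⌈2562/271⌉ = 10 − 10 = 0
n=62: ⌈(63·42)/271⌉ − ⌈(62·42)/271⌉ = ⌈2646/271⌉ − ⌈2604/271⌉ = 10 − 10 = 0
n=63: ⌈(64·42)/271⌉ − ⌈(63·42)/271⌉ = ⌈2688/271⌉ − ⌈2646/271⌉ = 10 − 10 = 0
n=64: ⌈(65·42)/271⌉ − ⌈(64·42)/271⌉ = ⌈2730/271⌉ − ⌈2688/271⌉ = 11 − 10 = 1
n=65: ⌈(66·42)/271⌉ − ⌈(65·42)/271⌉ = ⌈2772/271⌉ − ⌈2730/271⌉ = 11 − 11 = 0
n=66: ⌈(67·42)/271⌉ − ⌈(66·42)/271⌉ = ⌈2814/271⌉ − ⌈2772/271⌉ = 11 − 11 = 0
n=67: ⌈(68·42)/271⌉ − ⌈(67·42)/271⌉ = ⌈2856/271⌉ − ⌈2814/271⌉ = 11 − 11 = 0
n=68: ⌈(69·42)/271⌉ − ⌈(68·42)/271⌉ = ⌈2898/271⌉ − ⌈2856/271⌉ = 11 − 11 = 0
n=69: ⌈(70·42)/271⌉ − ⌈(69·42)/271⌉ = ⌈2940/271⌉ − ⌈2898/271⌉ = 11 − 11 = 0
n=70: ⌈(71·42)/271⌉ − ⌈(70·42)/271⌉ = ⌈2982/271⌉ − ⌈2940/271⌉ = 12 − 11 = 1
n=71: ⌈(72·42)/271⌉ − ⌈(71·42)/271⌉ = ⌈3024/271⌉ − ⌈2982/271⌉ = 12 − 12 = 0
n=72: ⌈(73·42)/271⌉ − ⌈(72·42)/271⌉ = ⌈3066/271⌉ − ⌈3024/271⌉ = 12 − 12 = 0
n=73: ⌈(74·42)/271⌉ − ⌈(73·42)/271⌉ = ⌈3108/271⌉ − ⌈3066/271⌉ = 12 − 12 = 0
n=74: ⌈(75·42)/271⌉ − ⌈(74·42)/271⌉ = ⌈3150/271⌉ − ⌈3108/271⌉ = 12 − 12 = 0
n=75: ⌈(76·42)/271⌉ − ⌈(75·42)/271⌉ = ⌈3192/271⌉ − ⌈3150/271⌉ = 12 − 12 = 0
n=76: ⌈(77·42)/271⌉ − ⌈(76·42)/271⌉ = ⌈3234/271⌉ − ⌈3192/271⌉ = 12 − 12 = 0
n=77: ⌈(78·42)/271⌉ − ⌈(77·42)/271⌉ = ⌈3276/271⌉ − ⌈3234/271⌉ = 13 − 12 = 1
n=78: ⌈(79·42)/271⌉ − ⌈(78·42)/271⌉ = ⌈3318/271⌉ − ⌈3276/271⌉ = 13 − 13 = 0
n=79: ⌈(80·42)/271⌉ − ⌈(79·42)/271⌉ = ⌈3360/271⌉ − ⌈3318/271⌉ = 13 − 13 = 0
n=80: ⌈(81·42)/271⌉ − ⌈(80·42)/271⌉ = ⌈3402/271⌉ − ⌈3360/271⌉ = 13 − 13 = 0
n=81: ⌈(82·42)/271⌉ − ⌈(81·42)/271⌉ = ⌈3444/271⌉ − ⌈3402/271⌉ = 13 − 13 = 0
n=82: ⌈(83·42)/271⌉ − ⌈(82·42)/271⌉ = ⌈3486/271⌉ − ⌈3444/271⌉ = 13 − 13 = 0
n=83: ⌈(84·42)/271⌉ − ⌈(83·42)/271⌉ = ⌈3528/271⌉ − ⌈3486/271⌉ = 14 − 13 = 1
n=84: ⌈(85·42)/271⌉ − ⌈(84·42)/271⌉ = ⌈3570/271⌉ − ⌈3528/271⌉ = 14 − 14 = 0
n=85: ⌈(86·42)/271⌉ − ⌈(85·42)/271⌉ = ⌈3612/271⌉ − ⌈3570/271⌉ = 14 − 14 = 0
n=86: ⌈(87·42)/271⌉ − ⌈(86·42)/271⌉ = ⌈3654/271⌉ − ⌈3612/271⌉ = 14 − 14 = 0
n=87: ⌈(88·42)/271⌉ − ⌈(87·42)/271⌉ = ⌈3696/271⌉ − ⌈3654/271⌉ = 14 − 14 = 0
n=88: ⌈(89·42)/271⌉ − ⌈(88·42)/271⌉ = ⌈3738/271⌉ − ⌈3696/271⌉ = 14 − 14 = 0
n=89: ⌈(90·42)/271⌉ − ⌈(89·42)/271⌉ = ⌈3780/271⌉ − ⌈3738/271⌉ = 14 − 14 = 0
n=90: ⌈(91·42)/271⌉ − ⌈(90·42)/271⌉ = ⌈3822/271⌉ − ⌈3780/271⌉ = 15 − 14 = 1
n=91: ⌈(92·42)/271⌉ − ⌈(91·42)/271⌉ = ⌈3864/271⌉ − ⌈3822/271⌉ = 15 − 15 = 0
n=92: ⌈(93·42)/271⌉ − ⌈(92·42)/271⌉ = ⌈3906/271⌉ − ⌈3864/271⌉ = 15 − 15 = 0
n=93: ⌈(94·42)/271⌉ − ⌈(93·42)/271⌉ = ⌈3948/271⌉ − ⌈3906/271⌉ = 15 − 15 = 0
n=94: ⌈(95·42)/271⌉ − ⌈(94·42)/271⌉ = ⌈3990/271⌉ − ⌈3948/271⌉ = 15 − 15 = 0
n=95: ⌈(96·42)/271⌉ − ⌈(95·42)/271⌉ = ⌈4032/271⌉ − ⌈3990/271⌉ = 15 − 15 = 0
n=96: ⌈(97·42)/271⌉ − ⌈(96·42)/271⌉ = ⌈4074/271⌉ − ⌈4032/271⌉ = 16 − 15 = 1
n=97: ⌈(98·42)/271⌉ − ⌈(97·42)/271⌉ = ⌈4116/271⌉ − ⌈4074/271⌉ = 16 − 16 = 0
n=98: ⌈(99·42)/271⌉ − ⌈(98·42)/271⌉ = ⌈4158/271⌉ − ⌈4116/271⌉ = 16 − 16 = 0
n=99: ⌈(100·42)/271⌉ − ⌈(99·42)/271⌉ = ⌈4200/271⌉ − ⌈4158/271⌉ = 16 − 16 = 0
n=100: ⌈(101·42)/271⌉ − ⌈(100·42)/271⌉ = ⌈4242/271⌉ − ⌈4200/271⌉ = 16 − 16 = 0
n=101: ⌈(102·42)/271⌉ − ⌈(101·42)/271⌉ = ⌈4284/271⌉ − ⌈4242/271⌉ = 16 − 16 = 0
n=102: ⌈(103·42)/271⌉ − ⌈(102·42)/271⌉ = ⌈4326/271⌉ − ⌈4284/271⌉ = 16 − 16 = 0
n=103: ⌈(104·42)/271⌉ − ⌈(103·42)/271⌉ = ⌈4368/271⌉ − ⌈4326/271⌉ = 17 − 16 = 1
n=104: ⌈(105·42)/271⌉ − ⌈(104·42)/271⌉ = ⌈4410/271⌉ − ⌈4368/271⌉ = 17 − 17 = 0
n=105: ⌈(106·42)/271⌉ − ⌈(105·42)/271⌉ = ⌈4452/271⌉ − ⌈4410/271⌉ = 17 − 17 = 0
n=106: ⌈(107·42)/271⌉ − ⌈(106·42)/271⌉ = ⌈4494/271⌉ − ⌈4452/271⌉ = 17 − 17 = 0
n=107: ⌈(108·42)/271⌉ − ⌈(107·42)/271⌉ = ⌈4536/271⌉ − ⌈4494/271⌉ = 17 − 17 = 0
n=108: ⌈(109·42)/271⌉ − ⌈(108·42)/271⌉ = ⌈4578/271⌉ − ⌈4536/271⌉ = 17 − 17 = 0
n=109: ⌈(110·42)/271⌉ − ⌈(109·42)/271⌉ = ⌈4620/271⌉ − ⌈4578/271⌉ = 18 − 17 = 1


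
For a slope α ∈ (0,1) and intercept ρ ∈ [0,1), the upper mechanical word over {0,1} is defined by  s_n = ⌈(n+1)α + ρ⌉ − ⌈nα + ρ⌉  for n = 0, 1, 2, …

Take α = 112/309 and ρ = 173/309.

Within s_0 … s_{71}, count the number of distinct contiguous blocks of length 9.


10

t_n = ⌈(n·112+173)/309⌉ for n = 0 … 72:
  n=0…9: ⌈173/309⌉=1 ⌈285/309⌉=1 ⌈397/309⌉=2 ⌈509/309⌉=2 ⌈621/309⌉=3 ⌈733/309⌉=3 ⌈845/309⌉=3 ⌈957/309⌉=4 ⌈1069/309⌉=4 ⌈1181/309⌉=4
  n=10…19: ⌈1293/309⌉=5 ⌈1405/309⌉=5 ⌈1517/309⌉=5 ⌈1629/309⌉=6 ⌈1741/309⌉=6 ⌈1853/309⌉=6 ⌈1965/309⌉=7 ⌈2077/309⌉=7 ⌈2189/309⌉=8 ⌈2301/309⌉=8
  n=20…29: ⌈2413/309⌉=8 ⌈2525/309⌉=9 ⌈2637/309⌉=9 ⌈2749/309⌉=9 ⌈2861/309⌉=10 ⌈2973/309⌉=10 ⌈3085/309⌉=10 ⌈3197/309⌉=11 ⌈3309/309⌉=11 ⌈3421/309⌉=12
  n=30…39: ⌈3533/309⌉=12 ⌈3645/309⌉=12 ⌈3757/309⌉=13 ⌈3869/309⌉=13 ⌈3981/309⌉=13 ⌈4093/309⌉=14 ⌈4205/309⌉=14 ⌈4317/309⌉=14 ⌈4429/309⌉=15 ⌈4541/309⌉=15
  n=40…49: ⌈4653/309⌉=16 ⌈4765/309⌉=16 ⌈4877/309⌉=16 ⌈4989/309⌉=17 ⌈5101/309⌉=17 ⌈5213/309⌉=17 ⌈5325/309⌉=18 ⌈5437/309⌉=18 ⌈5549/309⌉=18 ⌈5661/309⌉=19
  n=50…59: ⌈5773/309⌉=19 ⌈5885/309⌉=20 ⌈5997/309⌉=20 ⌈6109/309⌉=20 ⌈6221/309⌉=21 ⌈6333/309⌉=21 ⌈6445/309⌉=21 ⌈6557/309⌉=22 ⌈6669/309⌉=22 ⌈6781/309⌉=22
  n=60…69: ⌈6893/309⌉=23 ⌈7005/309⌉=23 ⌈7117/309⌉=24 ⌈7229/309⌉=24 ⌈7341/309⌉=24 ⌈7453/309⌉=25 ⌈7565/309⌉=25 ⌈7677/309⌉=25 ⌈7789/309⌉=26 ⌈7901/309⌉=26
  n=70…72: ⌈8013/309⌉=26 ⌈8125/309⌉=27 ⌈8237/309⌉=27
s_n = t_(n+1) − t_n for n = 0 … 71 gives
prefix = 010100100100100101001001001010010010010100100100101001001001010010010010
slide a length-9 window over [0..8] … [63..71] (64 windows); first occurrence of each distinct factor:
  [  0..  8] 010100100
  [  1..  9] 101001001
  [  2.. 10] 010010010
  [  3.. 11] 100100100
  [  4.. 12] 001001001
  [  9.. 17] 100100101
  [ 10.. 18] 001001010
  [ 11.. 19] 010010100
  [ 12.. 20] 100101001
  [ 13.. 21] 001010010
  (the other 54 windows repeat one of these)
distinct factors: {001001001, 001001010, 001010010, 010010010, 010010100, 010100100, 100100100, 100100101, 100101001, 101001001}
count = 10  (Sturmian bound for length 9 is 10)


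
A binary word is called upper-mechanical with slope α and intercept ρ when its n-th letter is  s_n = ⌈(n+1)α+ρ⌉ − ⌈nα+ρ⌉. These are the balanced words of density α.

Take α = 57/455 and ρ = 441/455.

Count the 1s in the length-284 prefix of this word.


#1s = Σ_{n=0}^{283} s_n = Σ_{n=0}^{283} (⌈(n+1)α+ρ⌉ − ⌈nα+ρ⌉)
the sum telescopes: every ⌈nα+ρ⌉ with 0 < n < 284 appears once with + and once with −, leaving ⌈284α+ρ⌉ − ⌈0·α+ρ⌉
284α + ρ = (284·57 + 441) / 455 = 16629/455
ρ = 441/455
⌈16629/455⌉ = 37,  ⌈441/455⌉ = 1
#1s = 37 − 1 = 36

36


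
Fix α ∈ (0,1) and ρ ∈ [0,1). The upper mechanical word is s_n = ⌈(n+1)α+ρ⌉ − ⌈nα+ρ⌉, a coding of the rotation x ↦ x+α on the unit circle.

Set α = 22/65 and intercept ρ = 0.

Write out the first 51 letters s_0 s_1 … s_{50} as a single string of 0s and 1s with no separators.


101001001001001001001001001001001001001001001001001

n=0: ⌈(1·22)/65⌉ − ⌈(0·22)/65⌉ = ⌈22/65⌉ − ⌈0/65⌉ = 1 − 0 = 1
n=1: ⌈(2·22)/65⌉ − ⌈(1·22)/65⌉ = ⌈44/65⌉ − ⌈22/65⌉ = 1 − 1 = 0
n=2: ⌈(3·22)/65⌉ − ⌈(2·22)/65⌉ = ⌈66/65⌉ − ⌈44/65⌉ = 2 − 1 = 1
n=3: ⌈(4·22)/65⌉ − ⌈(3·22)/65⌉ = ⌈88/65⌉ − ⌈66/65⌉ = 2 − 2 = 0
n=4: ⌈(5·22)/65⌉ − ⌈(4·22)/65⌉ = ⌈110/65⌉ − ⌈88/65⌉ = 2 − 2 = 0
n=5: ⌈(6·22)/65⌉ − ⌈(5·22)/65⌉ = ⌈132/65⌉ − ⌈110/65⌉ = 3 − 2 = 1
n=6: ⌈(7·22)/65⌉ − ⌈(6·22)/65⌉ = ⌈154/65⌉ − ⌈132/65⌉ = 3 − 3 = 0
n=7: ⌈(8·22)/65⌉ − ⌈(7·22)/65⌉ = ⌈176/65⌉ − ⌈154/65⌉ = 3 − 3 = 0
n=8: ⌈(9·22)/65⌉ − ⌈(8·22)/65⌉ = ⌈198/65⌉ − ⌈176/65⌉ = 4 − 3 = 1
n=9: ⌈(10·22)/65⌉ − ⌈(9·22)/65⌉ = ⌈220/65⌉ − ⌈198/65⌉ = 4 − 4 = 0
n=10: ⌈(11·22)/65⌉ − ⌈(10·22)/65⌉ = ⌈242/65⌉ − ⌈220/65⌉ = 4 − 4 = 0
n=11: ⌈(12·22)/65⌉ − ⌈(11·22)/65⌉ = ⌈264/65⌉ − ⌈242/65⌉ = 5 − 4 = 1
n=12: ⌈(13·22)/65⌉ − ⌈(12·22)/65⌉ = ⌈286/65⌉ − ⌈264/65⌉ = 5 − 5 = 0
n=13: ⌈(14·22)/65⌉ − ⌈(13·22)/65⌉ = ⌈308/65⌉ − ⌈286/65⌉ = 5 − 5 = 0
n=14: ⌈(15·22)/65⌉ − ⌈(14·22)/65⌉ = ⌈330/65⌉ − ⌈308/65⌉ = 6 − 5 = 1
n=15: ⌈(16·22)/65⌉ − ⌈(15·22)/65⌉ = ⌈352/65⌉ − ⌈330/65⌉ = 6 − 6 = 0
n=16: ⌈(17·22)/65⌉ − ⌈(16·22)/65⌉ = ⌈374/65⌉ − ⌈352/65⌉ = 6 − 6 = 0
n=17: ⌈(18·22)/65⌉ − ⌈(17·22)/65⌉ = ⌈396/65⌉ − ⌈374/65⌉ = 7 − 6 = 1
n=18: ⌈(19·22)/65⌉ − ⌈(18·22)/65⌉ = ⌈418/65⌉ − ⌈396/65⌉ = 7 − 7 = 0
n=19: ⌈(20·22)/65⌉ − ⌈(19·22)/65⌉ = ⌈440/65⌉ − ⌈418/65⌉ = 7 − 7 = 0
n=20: ⌈(21·22)/65⌉ − ⌈(20·22)/65⌉ = ⌈462/65⌉ − ⌈440/65⌉ = 8 − 7 = 1
n=21: ⌈(22·22)/65⌉ − ⌈(21·22)/65⌉ = ⌈484/65⌉ − ⌈462/65⌉ = 8 − 8 = 0
n=22: ⌈(23·22)/65⌉ − ⌈(22·22)/65⌉ = ⌈506/65⌉ − ⌈484/65⌉ = 8 − 8 = 0
n=23: ⌈(24·22)/65⌉ − ⌈(23·22)/65⌉ = ⌈528/65⌉ − ⌈506/65⌉ = 9 − 8 = 1
n=24: ⌈(25·22)/65⌉ − ⌈(24·22)/65⌉ = ⌈550/65⌉ − ⌈528/65⌉ = 9 − 9 = 0
n=25: ⌈(26·22)/65⌉ − ⌈(25·22)/65⌉ = ⌈572/65⌉ − ⌈550/65⌉ = 9 − 9 = 0
n=26: ⌈(27·22)/65⌉ − ⌈(26·22)/65⌉ = ⌈594/65⌉ − ⌈572/65⌉ = 10 − 9 = 1
n=27: ⌈(28·22)/65⌉ − ⌈(27·22)/65⌉ = ⌈616/65⌉ − ⌈594/65⌉ = 10 − 10 = 0
n=28: ⌈(29·22)/65⌉ − ⌈(28·22)/65⌉ = ⌈638/65⌉ − ⌈616/65⌉ = 10 − 10 = 0
n=29: ⌈(30·22)/65⌉ − ⌈(29·22)/65⌉ = ⌈660/65⌉ − ⌈638/65⌉ = 11 − 10 = 1
n=30: ⌈(31·22)/65⌉ − ⌈(30·22)/65⌉ = ⌈682/65⌉ − ⌈660/65⌉ = 11 − 11 = 0
n=31: ⌈(32·22)/65⌉ − ⌈(31·22)/65⌉ = ⌈704/65⌉ − ⌈682/65⌉ = 11 − 11 = 0
n=32: ⌈(33·22)/65⌉ − ⌈(32·22)/65⌉ = ⌈726/65⌉ − ⌈704/65⌉ = 12 − 11 = 1
n=33: ⌈(34·22)/65⌉ − ⌈(33·22)/65⌉ = ⌈748/65⌉ − ⌈726/65⌉ = 12 − 12 = 0
n=34: ⌈(35·22)/65⌉ − ⌈(34·22)/65⌉ = ⌈770/65⌉ − ⌈748/65⌉ = 12 − 12 = 0
n=35: ⌈(36·22)/65⌉ − ⌈(35·22)/65⌉ = ⌈792/65⌉ − ⌈770/65⌉ = 13 − 12 = 1
n=36: ⌈(37·22)/65⌉ − ⌈(36·22)/65⌉ = ⌈814/65⌉ − ⌈792/65⌉ = 13 − 13 = 0
n=37: ⌈(38·22)/65⌉ − ⌈(37·22)/65⌉ = ⌈836/65⌉ − ⌈814/65⌉ = 13 − 13 = 0
n=38: ⌈(39·22)/65⌉ − ⌈(38·22)/65⌉ = ⌈858/65⌉ − ⌈836/65⌉ = 14 − 13 = 1
n=39: ⌈(40·22)/65⌉ − ⌈(39·22)/65⌉ = ⌈880/65⌉ − ⌈858/65⌉ = 14 − 14 = 0
n=40: ⌈(41·22)/65⌉ − ⌈(40·22)/65⌉ = ⌈902/65⌉ − ⌈880/65⌉ = 14 − 14 = 0
n=41: ⌈(42·22)/65⌉ − ⌈(41·22)/65⌉ = ⌈924/65⌉ − ⌈902/65⌉ = 15 − 14 = 1
n=42: ⌈(43·22)/65⌉ − ⌈(42·22)/65⌉ = ⌈946/65⌉ − ⌈924/65⌉ = 15 − 15 = 0
n=43: ⌈(44·22)/65⌉ − ⌈(43·22)/65⌉ = ⌈968/65⌉ − ⌈946/65⌉ = 15 − 15 = 0
n=44: ⌈(45·22)/65⌉ − ⌈(44·22)/65⌉ = ⌈990/65⌉ − ⌈968/65⌉ = 16 − 15 = 1
n=45: ⌈(46·22)/65⌉ − ⌈(45·22)/65⌉ = ⌈1012/65⌉ − ⌈990/65⌉ = 16 − 16 = 0
n=46: ⌈(47·22)/65⌉ − ⌈(46·22)/65⌉ = ⌈1034/65⌉ − ⌈1012/65⌉ = 16 − 16 = 0
n=47: ⌈(48·22)/65⌉ − ⌈(47·22)/65⌉ = ⌈1056/65⌉ − ⌈1034/65⌉ = 17 − 16 = 1
n=48: ⌈(49·22)/65⌉ − ⌈(48·22)/65⌉ = ⌈1078/65⌉ − ⌈1056/65⌉ = 17 − 17 = 0
n=49: ⌈(50·22)/65⌉ − ⌈(49·22)/65⌉ = ⌈1100/65⌉ − ⌈1078/65⌉ = 17 − 17 = 0
n=50: ⌈(51·22)/65⌉ − ⌈(50·22)/65⌉ = ⌈1122/65⌉ − ⌈1100/65⌉ = 18 − 17 = 1


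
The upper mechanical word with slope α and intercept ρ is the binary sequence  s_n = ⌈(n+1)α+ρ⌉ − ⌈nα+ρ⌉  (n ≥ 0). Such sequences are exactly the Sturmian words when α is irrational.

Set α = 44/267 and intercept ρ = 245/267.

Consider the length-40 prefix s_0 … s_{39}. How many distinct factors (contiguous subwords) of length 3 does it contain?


t_n = ⌈(n·44+245)/267⌉ for n = 0 … 40:
  n=0…9: ⌈245/267⌉=1 ⌈289/267⌉=2 ⌈333/267⌉=2 ⌈377/267⌉=2 ⌈421/267⌉=2 ⌈465/267⌉=2 ⌈509/267⌉=2 ⌈553/267⌉=3 ⌈597/267⌉=3 ⌈641/267⌉=3
  n=10…19: ⌈685/267⌉=3 ⌈729/267⌉=3 ⌈773/267⌉=3 ⌈817/267⌉=4 ⌈861/267⌉=4 ⌈905/267⌉=4 ⌈949/267⌉=4 ⌈993/267⌉=4 ⌈1037/267⌉=4 ⌈1081/267⌉=5
  n=20…29: ⌈1125/267⌉=5 ⌈1169/267⌉=5 ⌈1213/267⌉=5 ⌈1257/267⌉=5 ⌈1301/267⌉=5 ⌈1345/267⌉=6 ⌈1389/267⌉=6 ⌈1433/267⌉=6 ⌈1477/267⌉=6 ⌈1521/267⌉=6
  n=30…39: ⌈1565/267⌉=6 ⌈1609/267⌉=7 ⌈1653/267⌉=7 ⌈1697/267⌉=7 ⌈1741/267⌉=7 ⌈1785/267⌉=7 ⌈1829/267⌉=7 ⌈1873/267⌉=8 ⌈1917/267⌉=8 ⌈1961/267⌉=8
  n=40: ⌈2005/267⌉=8
s_n = t_(n+1) − t_n for n = 0 … 39 gives
prefix = 1000001000001000001000001000001000001000
slide a length-3 window over [0..2] … [37..39] (38 windows); first occurrence of each distinct factor:
  [  0..  2] 100
  [  1..  3] 000
  [  4..  6] 001
  [  5..  7] 010
  (the other 34 windows repeat one of these)
distinct factors: {000, 001, 010, 100}
count = 4  (Sturmian bound for length 3 is 4)

4


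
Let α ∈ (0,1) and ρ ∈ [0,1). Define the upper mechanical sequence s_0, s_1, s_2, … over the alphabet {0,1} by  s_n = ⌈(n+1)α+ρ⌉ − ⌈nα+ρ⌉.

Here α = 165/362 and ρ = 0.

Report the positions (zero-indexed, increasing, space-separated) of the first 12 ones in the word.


n=0: ⌈165/362⌉−⌈0/362⌉ = 1−0 = 1  ← one
n=1: ⌈330/362⌉−⌈165/362⌉ = 1−1 = 0
n=2: ⌈495/362⌉−⌈330/362⌉ = 2−1 = 1  ← one
n=3: ⌈660/362⌉−⌈495/362⌉ = 2−2 = 0
n=4: ⌈825/362⌉−⌈660/362⌉ = 3−2 = 1  ← one
n=5: ⌈990/362⌉−⌈825/362⌉ = 3−3 = 0
n=6: ⌈1155/362⌉−⌈990/362⌉ = 4−3 = 1  ← one
n=7: ⌈1320/362⌉−⌈1155/362⌉ = 4−4 = 0
n=8: ⌈1485/362⌉−⌈1320/362⌉ = 5−4 = 1  ← one
n=9: ⌈1650/362⌉−⌈1485/362⌉ = 5−5 = 0
n=10: ⌈1815/362⌉−⌈1650/362⌉ = 6−5 = 1  ← one
n=11: ⌈1980/362⌉−⌈1815/362⌉ = 6−6 = 0
n=12: ⌈2145/362⌉−⌈1980/362⌉ = 6−6 = 0
n=13: ⌈2310/362⌉−⌈2145/362⌉ = 7−6 = 1  ← one
n=14: ⌈2475/362⌉−⌈2310/362⌉ = 7−7 = 0
n=15: ⌈2640/362⌉−⌈2475/362⌉ = 8−7 = 1  ← one
n=16: ⌈2805/362⌉−⌈2640/362⌉ = 8−8 = 0
n=17: ⌈2970/362⌉−⌈2805/362⌉ = 9−8 = 1  ← one
n=18: ⌈3135/362⌉−⌈2970/362⌉ = 9−9 = 0
n=19: ⌈3300/362⌉−⌈3135/362⌉ = 10−9 = 1  ← one
n=20: ⌈3465/362⌉−⌈3300/362⌉ = 10−10 = 0
n=21: ⌈3630/362⌉−⌈3465/362⌉ = 11−10 = 1  ← one
n=22: ⌈3795/362⌉−⌈3630/362⌉ = 11−11 = 0
n=23: ⌈3960/362⌉−⌈3795/362⌉ = 11−11 = 0
n=24: ⌈4125/362⌉−⌈3960/362⌉ = 12−11 = 1  ← one
positions of the first 12 ones: 0 2 4 6 8 10 13 15 17 19 21 24

0 2 4 6 8 10 13 15 17 19 21 24


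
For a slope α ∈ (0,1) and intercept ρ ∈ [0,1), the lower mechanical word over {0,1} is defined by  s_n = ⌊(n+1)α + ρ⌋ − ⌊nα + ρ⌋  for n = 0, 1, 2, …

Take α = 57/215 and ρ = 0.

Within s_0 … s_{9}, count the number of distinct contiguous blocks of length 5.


t_n = ⌊(n·57)/215⌋ for n = 0 … 10:
  n=0…9: ⌊0/215⌋=0 ⌊57/215⌋=0 ⌊114/215⌋=0 ⌊171/215⌋=0 ⌊228/215⌋=1 ⌊285/215⌋=1 ⌊342/215⌋=1 ⌊399/215⌋=1 ⌊456/215⌋=2 ⌊513/215⌋=2
  n=10: ⌊570/215⌋=2
s_n = t_(n+1) − t_n for n = 0 … 9 gives
prefix = 0001000100
slide a length-5 window over [0..4] … [5..9] (6 windows); first occurrence of each distinct factor:
  [  0..  4] 00010
  [  1..  5] 00100
  [  2..  6] 01000
  [  3..  7] 10001
  (the other 2 windows repeat one of these)
distinct factors: {00010, 00100, 01000, 10001}
count = 4  (Sturmian bound for length 5 is 6)

4


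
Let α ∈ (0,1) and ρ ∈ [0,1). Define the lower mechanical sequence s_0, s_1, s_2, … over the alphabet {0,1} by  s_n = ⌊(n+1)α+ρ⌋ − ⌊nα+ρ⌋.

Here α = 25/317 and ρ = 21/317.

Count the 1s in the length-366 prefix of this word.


#1s = Σ_{n=0}^{365} s_n = Σ_{n=0}^{365} (⌊(n+1)α+ρ⌋ − ⌊nα+ρ⌋)
the sum telescopes: every ⌊nα+ρ⌋ with 0 < n < 366 appears once with + and once with −, leaving ⌊366α+ρ⌋ − ⌊0·α+ρ⌋
366α + ρ = (366·25 + 21) / 317 = 9171/317
ρ = 21/317
⌊9171/317⌋ = 28,  ⌊21/317⌋ = 0
#1s = 28 − 0 = 28

28


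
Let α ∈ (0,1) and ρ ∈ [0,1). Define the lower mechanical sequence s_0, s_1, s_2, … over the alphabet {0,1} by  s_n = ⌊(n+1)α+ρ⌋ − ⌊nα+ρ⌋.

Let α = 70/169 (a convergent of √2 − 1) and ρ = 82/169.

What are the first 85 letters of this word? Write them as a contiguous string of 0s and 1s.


n=0: ⌊(1·70+82)/169⌋ − ⌊(0·70+82)/169⌋ = ⌊152/169⌋ − ⌊82/169⌋ = 0 − 0 = 0
n=1: ⌊(2·70+82)/169⌋ − ⌊(1·70+82)/169⌋ = ⌊222/169⌋ − ⌊152/169⌋ = 1 − 0 = 1
n=2: ⌊(3·70+82)/169⌋ − ⌊(2·70+82)/169⌋ = ⌊292/169⌋ − ⌊222/169⌋ = 1 − 1 = 0
n=3: ⌊(4·70+82)/169⌋ − ⌊(3·70+82)/169⌋ = ⌊362/169⌋ − ⌊292/169⌋ = 2 − 1 = 1
n=4: ⌊(5·70+82)/169⌋ − ⌊(4·70+82)/169⌋ = ⌊432/169⌋ − ⌊362/169⌋ = 2 − 2 = 0
n=5: ⌊(6·70+82)/169⌋ − ⌊(5·70+82)/169⌋ = ⌊502/169⌋ − ⌊432/169⌋ = 2 − 2 = 0
n=6: ⌊(7·70+82)/169⌋ − ⌊(6·70+82)/169⌋ = ⌊572/169⌋ − ⌊502/169⌋ = 3 − 2 = 1
n=7: ⌊(8·70+82)/169⌋ − ⌊(7·70+82)/169⌋ = ⌊642/169⌋ − ⌊572/169⌋ = 3 − 3 = 0
n=8: ⌊(9·70+82)/169⌋ − ⌊(8·70+82)/169⌋ = ⌊712/169⌋ − ⌊642/169⌋ = 4 − 3 = 1
n=9: ⌊(10·70+82)/169⌋ − ⌊(9·70+82)/169⌋ = ⌊782/169⌋ − ⌊712/169⌋ = 4 − 4 = 0
n=10: ⌊(11·70+82)/169⌋ − ⌊(10·70+82)/169⌋ = ⌊852/169⌋ − ⌊782/169⌋ = 5 − 4 = 1
n=11: ⌊(12·70+82)/169⌋ − ⌊(11·70+82)/169⌋ = ⌊922/169⌋ − ⌊852/169⌋ = 5 − 5 = 0
n=12: ⌊(13·70+82)/169⌋ − ⌊(12·70+82)/169⌋ = ⌊992/169⌋ − ⌊922/169⌋ = 5 − 5 = 0
n=13: ⌊(14·70+82)/169⌋ − ⌊(13·70+82)/169⌋ = ⌊1062/169⌋ − ⌊992/169⌋ = 6 − 5 = 1
n=14: ⌊(15·70+82)/169⌋ − ⌊(14·70+82)/169⌋ = ⌊1132/169⌋ − ⌊1062/169⌋ = 6 − 6 = 0
n=15: ⌊(16·70+82)/169⌋ − ⌊(15·70+82)/169⌋ = ⌊1202/169⌋ − ⌊1132/169⌋ = 7 − 6 = 1
n=16: ⌊(17·70+82)/169⌋ − ⌊(16·70+82)/169⌋ = ⌊1272/169⌋ − ⌊1202/169⌋ = 7 − 7 = 0
n=17: ⌊(18·70+82)/169⌋ − ⌊(17·70+82)/169⌋ = ⌊1342/169⌋ − ⌊1272/169⌋ = 7 − 7 = 0
n=18: ⌊(19·70+82)/169⌋ − ⌊(18·70+82)/169⌋ = ⌊1412/169⌋ − ⌊1342/169⌋ = 8 − 7 = 1
n=19: ⌊(20·70+82)/169⌋ − ⌊(19·70+82)/169⌋ = ⌊1482/169⌋ − ⌊1412/169⌋ = 8 − 8 = 0
n=20: ⌊(21·70+82)/169⌋ − ⌊(20·70+82)/169⌋ = ⌊1552/169⌋ − ⌊1482/169⌋ = 9 − 8 = 1
n=21: ⌊(22·70+82)/169⌋ − ⌊(21·70+82)/169⌋ = ⌊1622/169⌋ − ⌊1552/169⌋ = 9 − 9 = 0
n=22: ⌊(23·70+82)/169⌋ − ⌊(22·70+82)/169⌋ = ⌊1692/169⌋ − ⌊1622/169⌋ = 10 − 9 = 1
n=23: ⌊(24·70+82)/169⌋ − ⌊(23·70+82)/169⌋ = ⌊1762/169⌋ − ⌊1692/169⌋ = 10 − 10 = 0
n=24: ⌊(25·70+82)/169⌋ − ⌊(24·70+82)/169⌋ = ⌊1832/169⌋ − ⌊1762/169⌋ = 10 − 10 = 0
n=25: ⌊(26·70+82)/169⌋ − ⌊(25·70+82)/169⌋ = ⌊1902/169⌋ − ⌊1832/169⌋ = 11 − 10 = 1
n=26: ⌊(27·70+82)/169⌋ − ⌊(26·70+82)/169⌋ = ⌊1972/169⌋ − ⌊1902/169⌋ = 11 − 11 = 0
n=27: ⌊(28·70+82)/169⌋ − ⌊(27·70+82)/169⌋ = ⌊2042/169⌋ − ⌊1972/169⌋ = 12 − 11 = 1
n=28: ⌊(29·70+82)/169⌋ − ⌊(28·70+82)/169⌋ = ⌊2112/169⌋ − ⌊2042/169⌋ = 12 − 12 = 0
n=29: ⌊(30·70+82)/169⌋ − ⌊(29·70+82)/169⌋ = ⌊2182/169⌋ − ⌊2112/169⌋ = 12 − 12 = 0
n=30: ⌊(31·70+82)/169⌋ − ⌊(30·70+82)/169⌋ = ⌊2252/169⌋ − ⌊2182/169⌋ = 13 − 12 = 1
n=31: ⌊(32·70+82)/169⌋ − ⌊(31·70+82)/169⌋ = ⌊2322/169⌋ − ⌊2252/169⌋ = 13 − 13 = 0
n=32: ⌊(33·70+82)/169⌋ − ⌊(32·70+82)/169⌋ = ⌊2392/169⌋ − ⌊2322/169⌋ = 14 − 13 = 1
n=33: ⌊(34·70+82)/169⌋ − ⌊(33·70+82)/169⌋ = ⌊2462/169⌋ − ⌊2392/169⌋ = 14 − 14 = 0
n=34: ⌊(35·70+82)/169⌋ − ⌊(34·70+82)/169⌋ = ⌊2532/169⌋ − ⌊2462/169⌋ = 14 − 14 = 0
n=35: ⌊(36·70+82)/169⌋ − ⌊(35·70+82)/169⌋ = ⌊2602/169⌋ − ⌊2532/169⌋ = 15 − 14 = 1
n=36: ⌊(37·70+82)/169⌋ − ⌊(36·70+82)/169⌋ = ⌊2672/169⌋ − ⌊2602/169⌋ = 15 − 15 = 0
n=37: ⌊(38·70+82)/169⌋ − ⌊(37·70+82)/169⌋ = ⌊2742/169⌋ − ⌊2672/169⌋ = 16 − 15 = 1
n=38: ⌊(39·70+82)/169⌋ − ⌊(38·70+82)/169⌋ = ⌊2812/169⌋ − ⌊2742/169⌋ = 16 − 16 = 0
n=39: ⌊(40·70+82)/169⌋ − ⌊(39·70+82)/169⌋ = ⌊2882/169⌋ − ⌊2812/169⌋ = 17 − 16 = 1
n=40: ⌊(41·70+82)/169⌋ − ⌊(40·70+82)/169⌋ = ⌊2952/169⌋ − ⌊2882/169⌋ = 17 − 17 = 0
n=41: ⌊(42·70+82)/169⌋ − ⌊(41·70+82)/169⌋ = ⌊3022/169⌋ − ⌊2952/169⌋ = 17 − 17 = 0
n=42: ⌊(43·70+82)/169⌋ − ⌊(42·70+82)/169⌋ = ⌊3092/169⌋ − ⌊3022/169⌋ = 18 − 17 = 1
n=43: ⌊(44·70+82)/169⌋ − ⌊(43·70+82)/169⌋ = ⌊3162/169⌋ − ⌊3092/169⌋ = 18 − 18 = 0
n=44: ⌊(45·70+82)/169⌋ − ⌊(44·70+82)/169⌋ = ⌊3232/169⌋ − ⌊3162/169⌋ = 19 − 18 = 1
n=45: ⌊(46·70+82)/169⌋ − ⌊(45·70+82)/169⌋ = ⌊3302/169⌋ − ⌊3232/169⌋ = 19 − 19 = 0
n=46: ⌊(47·70+82)/169⌋ − ⌊(46·70+82)/169⌋ = ⌊3372/169⌋ − ⌊3302/169⌋ = 19 − 19 = 0
n=47: ⌊(48·70+82)/169⌋ − ⌊(47·70+82)/169⌋ = ⌊3442/169⌋ − ⌊3372/169⌋ = 20 − 19 = 1
n=48: ⌊(49·70+82)/169⌋ − ⌊(48·70+82)/169⌋ = ⌊3512/169⌋ − ⌊3442/169⌋ = 20 − 20 = 0
n=49: ⌊(50·70+82)/169⌋ − ⌊(49·70+82)/169⌋ = ⌊3582/169⌋ − ⌊3512/169⌋ = 21 − 20 = 1
n=50: ⌊(51·70+82)/169⌋ − ⌊(50·70+82)/169⌋ = ⌊3652/169⌋ − ⌊3582/169⌋ = 21 − 21 = 0
n=51: ⌊(52·70+82)/169⌋ − ⌊(51·70+82)/169⌋ = ⌊3722/169⌋ − ⌊3652/169⌋ = 22 − 21 = 1
n=52: ⌊(53·70+82)/169⌋ − ⌊(52·70+82)/169⌋ = ⌊3792/169⌋ − ⌊3722/169⌋ = 22 − 22 = 0
n=53: ⌊(54·70+82)/169⌋ − ⌊(53·70+82)/169⌋ = ⌊3862/169⌋ − ⌊3792/169⌋ = 22 − 22 = 0
n=54: ⌊(55·70+82)/169⌋ − ⌊(54·70+82)/169⌋ = ⌊3932/169⌋ − ⌊3862/169⌋ = 23 − 22 = 1
n=55: ⌊(56·70+82)/169⌋ − ⌊(55·70+82)/169⌋ = ⌊4002/169⌋ − ⌊3932/169⌋ = 23 − 23 = 0
n=56: ⌊(57·70+82)/169⌋ − ⌊(56·70+82)/169⌋ = ⌊4072/169⌋ − ⌊4002/169⌋ = 24 − 23 = 1
n=57: ⌊(58·70+82)/169⌋ − ⌊(57·70+82)/169⌋ = ⌊4142/169⌋ − ⌊4072/169⌋ = 24 − 24 = 0
n=58: ⌊(59·70+82)/169⌋ − ⌊(58·70+82)/169⌋ = ⌊4212/169⌋ − ⌊4142/169⌋ = 24 − 24 = 0
n=59: ⌊(60·70+82)/169⌋ − ⌊(59·70+82)/169⌋ = ⌊4282/169⌋ − ⌊4212/169⌋ = 25 − 24 = 1
n=60: ⌊(61·70+82)/169⌋ − ⌊(60·70+82)/169⌋ = ⌊4352/169⌋ − ⌊4282/169⌋ = 25 − 25 = 0
n=61: ⌊(62·70+82)/169⌋ − ⌊(61·70+82)/169⌋ = ⌊4422/169⌋ − ⌊4352/169⌋ = 26 − 25 = 1
n=62: ⌊(63·70+82)/169⌋ − ⌊(62·70+82)/169⌋ = ⌊4492/169⌋ − ⌊4422/169⌋ = 26 − 26 = 0
n=63: ⌊(64·70+82)/169⌋ − ⌊(63·70+82)/169⌋ = ⌊4562/169⌋ − ⌊4492/169⌋ = 26 − 26 = 0
n=64: ⌊(65·70+82)/169⌋ − ⌊(64·70+82)/169⌋ = ⌊4632/169⌋ − ⌊4562/169⌋ = 27 − 26 = 1
n=65: ⌊(66·70+82)/169⌋ − ⌊(65·70+82)/169⌋ = ⌊4702/169⌋ − ⌊4632/169⌋ = 27 − 27 = 0
n=66: ⌊(67·70+82)/169⌋ − ⌊(66·70+82)/169⌋ = ⌊4772/169⌋ − ⌊4702/169⌋ = 28 − 27 = 1
n=67: ⌊(68·70+82)/169⌋ − ⌊(67·70+82)/169⌋ = ⌊4842/169⌋ − ⌊4772/169⌋ = 28 − 28 = 0
n=68: ⌊(69·70+82)/169⌋ − ⌊(68·70+82)/169⌋ = ⌊4912/169⌋ − ⌊4842/169⌋ = 29 − 28 = 1
n=69: ⌊(70·70+82)/169⌋ − ⌊(69·70+82)/169⌋ = ⌊4982/169⌋ − ⌊4912/169⌋ = 29 − 29 = 0
n=70: ⌊(71·70+82)/169⌋ − ⌊(70·70+82)/169⌋ = ⌊5052/169⌋ − ⌊4982/169⌋ = 29 − 29 = 0
n=71: ⌊(72·70+82)/169⌋ − ⌊(71·70+82)/169⌋ = ⌊5122/169⌋ − ⌊5052/169⌋ = 30 − 29 = 1
n=72: ⌊(73·70+82)/169⌋ − ⌊(72·70+82)/169⌋ = ⌊5192/169⌋ − ⌊5122/169⌋ = 30 − 30 = 0
n=73: ⌊(74·70+82)/169⌋ − ⌊(73·70+82)/169⌋ = ⌊5262/169⌋ − ⌊5192/169⌋ = 31 − 30 = 1
n=74: ⌊(75·70+82)/169⌋ − ⌊(74·70+82)/169⌋ = ⌊5332/169⌋ − ⌊5262/169⌋ = 31 − 31 = 0
n=75: ⌊(76·70+82)/169⌋ − ⌊(75·70+82)/169⌋ = ⌊5402/169⌋ − ⌊5332/169⌋ = 31 − 31 = 0
n=76: ⌊(77·70+82)/169⌋ − ⌊(76·70+82)/169⌋ = ⌊5472/169⌋ − ⌊5402/169⌋ = 32 − 31 = 1
n=77: ⌊(78·70+82)/169⌋ − ⌊(77·70+82)/169⌋ = ⌊5542/169⌋ − ⌊5472/169⌋ = 32 − 32 = 0
n=78: ⌊(79·70+82)/169⌋ − ⌊(78·70+82)/169⌋ = ⌊5612/169⌋ − ⌊5542/169⌋ = 33 − 32 = 1
n=79: ⌊(80·70+82)/169⌋ − ⌊(79·70+82)/169⌋ = ⌊5682/169⌋ − ⌊5612/169⌋ = 33 − 33 = 0
n=80: ⌊(81·70+82)/169⌋ − ⌊(80·70+82)/169⌋ = ⌊5752/169⌋ − ⌊5682/169⌋ = 34 − 33 = 1
n=81: ⌊(82·70+82)/169⌋ − ⌊(81·70+82)/169⌋ = ⌊5822/169⌋ − ⌊5752/169⌋ = 34 − 34 = 0
n=82: ⌊(83·70+82)/169⌋ − ⌊(82·70+82)/169⌋ = ⌊5892/169⌋ − ⌊5822/169⌋ = 34 − 34 = 0
n=83: ⌊(84·70+82)/169⌋ − ⌊(83·70+82)/169⌋ = ⌊5962/169⌋ − ⌊5892/169⌋ = 35 − 34 = 1
n=84: ⌊(85·70+82)/169⌋ − ⌊(84·70+82)/169⌋ = ⌊6032/169⌋ − ⌊5962/169⌋ = 35 − 35 = 0

0101001010100101001010100101001010010101001010010101001010010100101010010100101010010


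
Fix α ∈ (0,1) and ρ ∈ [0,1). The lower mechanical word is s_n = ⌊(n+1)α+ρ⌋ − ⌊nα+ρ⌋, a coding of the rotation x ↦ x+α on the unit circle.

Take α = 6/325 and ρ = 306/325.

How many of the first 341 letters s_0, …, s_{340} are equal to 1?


7

#1s = Σ_{n=0}^{340} s_n = Σ_{n=0}^{340} (⌊(n+1)α+ρ⌋ − ⌊nα+ρ⌋)
the sum telescopes: every ⌊nα+ρ⌋ with 0 < n < 341 appears once with + and once with −, leaving ⌊341α+ρ⌋ − ⌊0·α+ρ⌋
341α + ρ = (341·6 + 306) / 325 = 2352/325
ρ = 306/325
⌊2352/325⌋ = 7,  ⌊306/325⌋ = 0
#1s = 7 − 0 = 7


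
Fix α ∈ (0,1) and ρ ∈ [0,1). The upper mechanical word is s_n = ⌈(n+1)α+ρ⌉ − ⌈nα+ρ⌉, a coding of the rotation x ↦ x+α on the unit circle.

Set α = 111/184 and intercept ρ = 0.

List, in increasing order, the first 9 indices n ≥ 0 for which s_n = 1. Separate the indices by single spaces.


0 1 3 4 6 8 9 11 13

n=0: ⌈111/184⌉−⌈0/184⌉ = 1−0 = 1  ← one
n=1: ⌈222/184⌉−⌈111/184⌉ = 2−1 = 1  ← one
n=2: ⌈333/184⌉−⌈222/184⌉ = 2−2 = 0
n=3: ⌈444/184⌉−⌈333/184⌉ = 3−2 = 1  ← one
n=4: ⌈555/184⌉−⌈444/184⌉ = 4−3 = 1  ← one
n=5: ⌈666/184⌉−⌈555/184⌉ = 4−4 = 0
n=6: ⌈777/184⌉−⌈666/184⌉ = 5−4 = 1  ← one
n=7: ⌈888/184⌉−⌈777/184⌉ = 5−5 = 0
n=8: ⌈999/184⌉−⌈888/184⌉ = 6−5 = 1  ← one
n=9: ⌈1110/184⌉−⌈999/184⌉ = 7−6 = 1  ← one
n=10: ⌈1221/184⌉−⌈1110/184⌉ = 7−7 = 0
n=11: ⌈1332/184⌉−⌈1221/184⌉ = 8−7 = 1  ← one
n=12: ⌈1443/184⌉−⌈1332/184⌉ = 8−8 = 0
n=13: ⌈1554/184⌉−⌈1443/184⌉ = 9−8 = 1  ← one
positions of the first 9 ones: 0 1 3 4 6 8 9 11 13


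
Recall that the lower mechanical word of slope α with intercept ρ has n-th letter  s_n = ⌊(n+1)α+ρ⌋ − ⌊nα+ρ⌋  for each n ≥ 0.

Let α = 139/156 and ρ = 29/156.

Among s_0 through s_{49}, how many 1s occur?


44

#1s = Σ_{n=0}^{49} s_n = Σ_{n=0}^{49} (⌊(n+1)α+ρ⌋ − ⌊nα+ρ⌋)
the sum telescopes: every ⌊nα+ρ⌋ with 0 < n < 50 appears once with + and once with −, leaving ⌊50α+ρ⌋ − ⌊0·α+ρ⌋
50α + ρ = (50·139 + 29) / 156 = 6979/156
ρ = 29/156
⌊6979/156⌋ = 44,  ⌊29/156⌋ = 0
#1s = 44 − 0 = 44


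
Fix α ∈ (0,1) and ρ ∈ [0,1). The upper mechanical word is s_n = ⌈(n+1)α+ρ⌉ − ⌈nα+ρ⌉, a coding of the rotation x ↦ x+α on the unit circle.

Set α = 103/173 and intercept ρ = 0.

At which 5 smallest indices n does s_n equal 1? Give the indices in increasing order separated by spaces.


0 1 3 5 6

n=0: ⌈103/173⌉−⌈0/173⌉ = 1−0 = 1  ← one
n=1: ⌈206/173⌉−⌈103/173⌉ = 2−1 = 1  ← one
n=2: ⌈309/173⌉−⌈206/173⌉ = 2−2 = 0
n=3: ⌈412/173⌉−⌈309/173⌉ = 3−2 = 1  ← one
n=4: ⌈515/173⌉−⌈412/173⌉ = 3−3 = 0
n=5: ⌈618/173⌉−⌈515/173⌉ = 4−3 = 1  ← one
n=6: ⌈721/173⌉−⌈618/173⌉ = 5−4 = 1  ← one
positions of the first 5 ones: 0 1 3 5 6


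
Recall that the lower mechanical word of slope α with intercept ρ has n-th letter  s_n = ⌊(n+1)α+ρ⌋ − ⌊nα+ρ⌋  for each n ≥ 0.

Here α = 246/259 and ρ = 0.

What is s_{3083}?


1

(n+1)α + ρ = (3084·246) / 259 = 758664/259
nα + ρ     = (3083·246) / 259 = 758418/259
⌊758664/259⌋ = 2929,  ⌊758418/259⌋ = 2928
s_{3083} = 2929 − 2928 = 1
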